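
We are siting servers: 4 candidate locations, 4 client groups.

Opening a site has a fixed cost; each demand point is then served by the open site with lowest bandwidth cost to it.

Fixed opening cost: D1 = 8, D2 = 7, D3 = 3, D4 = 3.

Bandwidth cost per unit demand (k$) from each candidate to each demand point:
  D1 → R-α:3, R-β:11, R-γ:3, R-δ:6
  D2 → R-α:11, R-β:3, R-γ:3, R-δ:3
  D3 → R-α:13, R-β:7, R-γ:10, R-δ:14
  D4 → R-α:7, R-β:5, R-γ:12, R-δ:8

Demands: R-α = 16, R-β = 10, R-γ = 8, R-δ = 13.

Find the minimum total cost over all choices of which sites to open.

Open {D1, D2}: assign each demand point to its cheapest open site.
  R-α→D1 16×3=48, R-β→D2 10×3=30, R-γ→D1 8×3=24, R-δ→D2 13×3=39
  bandwidth cost 141, fixed 15 → total 156.
Compare {D1, D2, D3}: bandwidth cost 141 + fixed 18 = 159.
Compare {D1, D2, D4}: bandwidth cost 141 + fixed 18 = 159.
Compare {D1, D2, D3, D4}: bandwidth cost 141 + fixed 21 = 162.
All other subsets cost ≥ 159. Minimum total cost: 156.

156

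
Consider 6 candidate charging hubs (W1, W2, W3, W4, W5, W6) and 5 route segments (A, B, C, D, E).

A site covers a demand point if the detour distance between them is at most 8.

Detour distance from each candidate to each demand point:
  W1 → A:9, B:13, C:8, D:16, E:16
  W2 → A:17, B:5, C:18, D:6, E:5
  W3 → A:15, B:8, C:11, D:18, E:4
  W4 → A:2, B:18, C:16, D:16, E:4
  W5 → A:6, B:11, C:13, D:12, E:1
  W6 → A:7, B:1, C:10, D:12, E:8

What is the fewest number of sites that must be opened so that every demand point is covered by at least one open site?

Coverage sets (demand points within 8 of each site):
  W1: {C}
  W2: {B, D, E}
  W3: {B, E}
  W4: {A, E}
  W5: {A, E}
  W6: {A, B, E}
No 2 sites suffice: every size-2 union leaves at least one demand point uncovered.
But {W1, W2, W4} covers everything, so the minimum is 3.

3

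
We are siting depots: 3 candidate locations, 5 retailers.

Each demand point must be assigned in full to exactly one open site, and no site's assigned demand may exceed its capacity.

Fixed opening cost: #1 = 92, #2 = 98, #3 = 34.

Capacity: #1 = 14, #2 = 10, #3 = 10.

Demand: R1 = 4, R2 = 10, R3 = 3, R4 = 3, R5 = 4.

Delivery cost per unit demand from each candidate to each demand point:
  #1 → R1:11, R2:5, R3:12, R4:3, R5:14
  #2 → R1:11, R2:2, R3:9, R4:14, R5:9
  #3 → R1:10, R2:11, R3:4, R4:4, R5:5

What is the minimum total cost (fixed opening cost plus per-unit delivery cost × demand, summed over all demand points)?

Open {#1, #3}; cheapest assignment that respects the capacities:
  #1 (cap 14, load 14): R1, R2 — cost 4×11 + 10×5 = 94
  #3 (cap 10, load 10): R3, R4, R5 — cost 3×4 + 3×4 + 4×5 = 44
  Shipping 138, fixed 126 → total 264.
  Any other capacity-feasible assignment to {#1, #3} ships for at least 138.
Compare {#1, #2, #3}: its best feasible assignment gives total 329.
Compare {#1, #2}: its best feasible assignment gives total 355.
Every other set of open sites that can feasibly serve all demand totals ≥ 329 even under its best assignment. Minimum: 264.

264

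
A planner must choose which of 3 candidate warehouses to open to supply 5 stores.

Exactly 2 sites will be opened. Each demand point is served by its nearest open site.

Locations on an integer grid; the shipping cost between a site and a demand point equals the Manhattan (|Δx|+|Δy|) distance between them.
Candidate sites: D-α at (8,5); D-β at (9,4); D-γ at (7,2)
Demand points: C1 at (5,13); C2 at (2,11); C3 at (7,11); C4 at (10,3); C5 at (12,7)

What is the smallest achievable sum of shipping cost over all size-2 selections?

38

Open {D-α, D-β}.
  C1→D-α 11, C2→D-α 12, C3→D-α 7, C4→D-β 2, C5→D-α 6  ⇒ total 38.
Compare {D-α, D-γ}: total 40.
Compare {D-β, D-γ}: total 44.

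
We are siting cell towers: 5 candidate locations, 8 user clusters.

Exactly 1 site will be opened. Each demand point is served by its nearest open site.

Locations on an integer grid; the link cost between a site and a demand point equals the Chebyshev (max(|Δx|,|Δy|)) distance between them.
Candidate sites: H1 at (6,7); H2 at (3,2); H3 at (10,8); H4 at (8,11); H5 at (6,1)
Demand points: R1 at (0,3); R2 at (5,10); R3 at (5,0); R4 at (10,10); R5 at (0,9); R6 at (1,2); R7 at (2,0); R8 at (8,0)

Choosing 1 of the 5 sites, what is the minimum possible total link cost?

37

Open {H2}.
  R1→H2 3, R2→H2 8, R3→H2 2, R4→H2 8, R5→H2 7, R6→H2 2, R7→H2 2, R8→H2 5  ⇒ total 37.
Compare {H5}: total 44.
Compare {H1}: total 45.
No size-1 selection does better; minimum is 37.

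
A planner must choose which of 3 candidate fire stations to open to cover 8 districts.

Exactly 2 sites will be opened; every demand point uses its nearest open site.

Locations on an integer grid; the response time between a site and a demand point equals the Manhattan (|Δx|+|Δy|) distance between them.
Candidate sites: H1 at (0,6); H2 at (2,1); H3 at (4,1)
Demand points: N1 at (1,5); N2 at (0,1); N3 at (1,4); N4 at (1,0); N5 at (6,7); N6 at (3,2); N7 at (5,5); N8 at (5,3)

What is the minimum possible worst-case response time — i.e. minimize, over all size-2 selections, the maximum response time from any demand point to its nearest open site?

7

Open {H1, H2}.
  Farthest demand point is N5 at response time 7 (to H1); all others are ≤ 7.
With {H1, H3} the worst case is 7.
With {H2, H3} the worst case is 8.
No size-2 selection achieves below 7.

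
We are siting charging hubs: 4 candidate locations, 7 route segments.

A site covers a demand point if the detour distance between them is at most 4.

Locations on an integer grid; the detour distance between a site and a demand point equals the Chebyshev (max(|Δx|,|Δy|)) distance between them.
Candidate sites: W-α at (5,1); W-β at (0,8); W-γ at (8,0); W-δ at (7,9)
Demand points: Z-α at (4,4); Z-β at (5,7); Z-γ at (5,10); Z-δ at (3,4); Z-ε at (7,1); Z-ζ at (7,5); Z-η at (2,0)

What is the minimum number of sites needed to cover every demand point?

Coverage sets (demand points within 4 of each site):
  W-α: {Z-α, Z-δ, Z-ε, Z-ζ, Z-η}
  W-β: {Z-α, Z-δ}
  W-γ: {Z-α, Z-ε}
  W-δ: {Z-β, Z-γ, Z-ζ}
No single site covers all 7 demand points.
But {W-α, W-δ} covers everything, so the minimum is 2.

2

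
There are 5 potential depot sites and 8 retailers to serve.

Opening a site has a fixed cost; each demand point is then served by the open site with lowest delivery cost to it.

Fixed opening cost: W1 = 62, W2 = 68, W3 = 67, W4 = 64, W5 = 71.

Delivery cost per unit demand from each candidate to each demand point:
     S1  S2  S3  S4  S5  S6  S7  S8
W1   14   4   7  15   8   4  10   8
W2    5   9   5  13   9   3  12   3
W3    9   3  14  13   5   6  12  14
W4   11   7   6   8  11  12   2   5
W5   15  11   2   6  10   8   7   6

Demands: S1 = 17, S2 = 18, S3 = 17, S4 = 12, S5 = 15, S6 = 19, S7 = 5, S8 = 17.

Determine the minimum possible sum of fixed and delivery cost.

Open {W2, W3, W5}: assign each demand point to its cheapest open site.
  S1→W2 17×5=85, S2→W3 18×3=54, S3→W5 17×2=34, S4→W5 12×6=72, S5→W3 15×5=75, S6→W2 19×3=57, S7→W5 5×7=35, S8→W2 17×3=51
  delivery cost 463, fixed 206 → total 669.
Compare {W2, W3, W4, W5}: delivery cost 438 + fixed 270 = 708.
Compare {W2, W3, W4}: delivery cost 513 + fixed 199 = 712.
Compare {W1, W2, W5}: delivery cost 526 + fixed 201 = 727.
All other subsets cost ≥ 708. Minimum total cost: 669.

669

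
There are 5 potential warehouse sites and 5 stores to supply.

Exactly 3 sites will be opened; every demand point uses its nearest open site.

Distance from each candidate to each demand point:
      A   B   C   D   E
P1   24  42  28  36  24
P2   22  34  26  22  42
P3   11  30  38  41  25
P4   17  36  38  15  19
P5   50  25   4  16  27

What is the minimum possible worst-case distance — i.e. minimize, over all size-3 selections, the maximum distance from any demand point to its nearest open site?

Open {P1, P2, P5}.
  Farthest demand point is B at distance 25 (to P5); all others are ≤ 25.
With {P1, P3, P5} the worst case is 25.
With {P1, P4, P5} the worst case is 25.
No size-3 selection achieves below 25.

25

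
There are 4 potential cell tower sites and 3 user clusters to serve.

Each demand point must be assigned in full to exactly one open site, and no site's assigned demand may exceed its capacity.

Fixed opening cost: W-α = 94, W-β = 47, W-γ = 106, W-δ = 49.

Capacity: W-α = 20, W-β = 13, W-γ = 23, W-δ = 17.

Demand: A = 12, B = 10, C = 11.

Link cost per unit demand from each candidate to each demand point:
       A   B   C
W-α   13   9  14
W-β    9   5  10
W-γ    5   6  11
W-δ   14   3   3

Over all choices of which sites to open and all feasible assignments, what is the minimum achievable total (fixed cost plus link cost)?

308

Open {W-γ, W-δ}; cheapest assignment that respects the capacities:
  W-γ (cap 23, load 22): A, B — cost 12×5 + 10×6 = 120
  W-δ (cap 17, load 11): C — cost 11×3 = 33
  Shipping 153, fixed 155 → total 308.
  Any other capacity-feasible assignment to {W-γ, W-δ} ships for at least 153.
Compare {W-β, W-γ, W-δ}: its best feasible assignment gives total 345.
Compare {W-β, W-γ}: its best feasible assignment gives total 383.
Every other set of open sites that can feasibly serve all demand totals ≥ 345 even under its best assignment. Minimum: 308.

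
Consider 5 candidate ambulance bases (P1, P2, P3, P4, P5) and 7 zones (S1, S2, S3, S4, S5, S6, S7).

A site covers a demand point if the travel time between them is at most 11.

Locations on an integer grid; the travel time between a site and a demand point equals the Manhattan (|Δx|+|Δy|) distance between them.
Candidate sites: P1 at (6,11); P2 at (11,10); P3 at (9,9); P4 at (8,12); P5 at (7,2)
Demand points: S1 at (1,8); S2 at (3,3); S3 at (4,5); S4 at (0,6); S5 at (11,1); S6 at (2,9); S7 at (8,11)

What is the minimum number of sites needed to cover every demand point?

Coverage sets (demand points within 11 of each site):
  P1: {S1, S2, S3, S4, S6, S7}
  P2: {S5, S6, S7}
  P3: {S1, S3, S5, S6, S7}
  P4: {S1, S3, S6, S7}
  P5: {S2, S3, S4, S5, S7}
No single site covers all 7 demand points.
But {P1, P2} covers everything, so the minimum is 2.

2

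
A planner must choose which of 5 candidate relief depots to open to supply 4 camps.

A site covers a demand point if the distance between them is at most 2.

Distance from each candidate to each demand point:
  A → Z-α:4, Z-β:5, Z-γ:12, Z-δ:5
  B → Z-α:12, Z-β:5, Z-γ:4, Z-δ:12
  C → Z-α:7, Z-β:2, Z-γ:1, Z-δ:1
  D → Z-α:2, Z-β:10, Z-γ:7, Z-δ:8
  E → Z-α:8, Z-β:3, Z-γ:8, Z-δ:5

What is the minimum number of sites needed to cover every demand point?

2

Coverage sets (demand points within 2 of each site):
  A: {}
  B: {}
  C: {Z-β, Z-γ, Z-δ}
  D: {Z-α}
  E: {}
No single site covers all 4 demand points.
But {C, D} covers everything, so the minimum is 2.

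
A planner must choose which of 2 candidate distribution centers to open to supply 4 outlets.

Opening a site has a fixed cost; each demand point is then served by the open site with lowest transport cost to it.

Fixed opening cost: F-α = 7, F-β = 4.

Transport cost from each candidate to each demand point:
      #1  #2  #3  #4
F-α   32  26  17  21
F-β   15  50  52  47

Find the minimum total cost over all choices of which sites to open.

90

Open {F-α, F-β}: assign each demand point to its cheapest open site.
  #1→F-β 15, #2→F-α 26, #3→F-α 17, #4→F-α 21
  transport cost 79, fixed 11 → total 90.
Compare {F-α}: transport cost 96 + fixed 7 = 103.
Compare {F-β}: transport cost 164 + fixed 4 = 168.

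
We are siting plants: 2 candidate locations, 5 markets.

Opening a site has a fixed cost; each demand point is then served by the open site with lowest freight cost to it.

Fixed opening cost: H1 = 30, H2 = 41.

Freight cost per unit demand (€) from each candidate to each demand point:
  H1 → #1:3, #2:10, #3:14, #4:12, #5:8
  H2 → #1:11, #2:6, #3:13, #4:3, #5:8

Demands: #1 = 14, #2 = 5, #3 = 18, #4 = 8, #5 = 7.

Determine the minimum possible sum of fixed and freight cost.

Open {H1, H2}: assign each demand point to its cheapest open site.
  #1→H1 14×3=42, #2→H2 5×6=30, #3→H2 18×13=234, #4→H2 8×3=24, #5→H1 7×8=56
  freight cost 386, fixed 71 → total 457.
Compare {H1}: freight cost 496 + fixed 30 = 526.
Compare {H2}: freight cost 498 + fixed 41 = 539.

457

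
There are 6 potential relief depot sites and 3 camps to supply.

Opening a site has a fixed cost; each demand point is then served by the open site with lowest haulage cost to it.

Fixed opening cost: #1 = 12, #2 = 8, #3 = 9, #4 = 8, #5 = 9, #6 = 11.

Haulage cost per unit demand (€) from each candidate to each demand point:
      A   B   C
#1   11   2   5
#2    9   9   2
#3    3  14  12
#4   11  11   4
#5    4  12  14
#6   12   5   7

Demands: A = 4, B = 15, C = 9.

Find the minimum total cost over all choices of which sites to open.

89

Open {#1, #2, #3}: assign each demand point to its cheapest open site.
  A→#3 4×3=12, B→#1 15×2=30, C→#2 9×2=18
  haulage cost 60, fixed 29 → total 89.
Compare {#1, #2, #5}: haulage cost 64 + fixed 29 = 93.
Compare {#1, #2, #3, #4}: haulage cost 60 + fixed 37 = 97.
Compare {#1, #2, #3, #5}: haulage cost 60 + fixed 38 = 98.
All other subsets cost ≥ 93. Minimum total cost: 89.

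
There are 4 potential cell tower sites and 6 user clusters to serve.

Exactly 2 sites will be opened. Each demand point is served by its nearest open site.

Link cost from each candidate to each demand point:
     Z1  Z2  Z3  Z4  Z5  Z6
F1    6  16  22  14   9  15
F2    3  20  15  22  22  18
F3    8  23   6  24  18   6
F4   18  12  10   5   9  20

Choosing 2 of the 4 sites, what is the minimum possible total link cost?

Open {F3, F4}.
  Z1→F3 8, Z2→F4 12, Z3→F3 6, Z4→F4 5, Z5→F4 9, Z6→F3 6  ⇒ total 46.
Compare {F1, F3}: total 57.
Compare {F1, F4}: total 57.
No size-2 selection does better; minimum is 46.

46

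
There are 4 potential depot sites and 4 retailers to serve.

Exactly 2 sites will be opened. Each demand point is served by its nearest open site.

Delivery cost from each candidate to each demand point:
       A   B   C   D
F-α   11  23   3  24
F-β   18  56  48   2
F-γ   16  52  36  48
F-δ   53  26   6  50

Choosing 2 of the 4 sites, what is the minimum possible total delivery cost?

Open {F-α, F-β}.
  A→F-α 11, B→F-α 23, C→F-α 3, D→F-β 2  ⇒ total 39.
Compare {F-β, F-δ}: total 52.
Compare {F-α, F-γ}: total 61.
No size-2 selection does better; minimum is 39.

39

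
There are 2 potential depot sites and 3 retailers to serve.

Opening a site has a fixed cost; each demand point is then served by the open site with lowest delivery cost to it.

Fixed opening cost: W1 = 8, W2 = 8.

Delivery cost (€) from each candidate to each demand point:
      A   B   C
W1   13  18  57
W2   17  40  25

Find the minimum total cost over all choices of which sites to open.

Open {W1, W2}: assign each demand point to its cheapest open site.
  A→W1 13, B→W1 18, C→W2 25
  delivery cost 56, fixed 16 → total 72.
Compare {W2}: delivery cost 82 + fixed 8 = 90.
Compare {W1}: delivery cost 88 + fixed 8 = 96.

72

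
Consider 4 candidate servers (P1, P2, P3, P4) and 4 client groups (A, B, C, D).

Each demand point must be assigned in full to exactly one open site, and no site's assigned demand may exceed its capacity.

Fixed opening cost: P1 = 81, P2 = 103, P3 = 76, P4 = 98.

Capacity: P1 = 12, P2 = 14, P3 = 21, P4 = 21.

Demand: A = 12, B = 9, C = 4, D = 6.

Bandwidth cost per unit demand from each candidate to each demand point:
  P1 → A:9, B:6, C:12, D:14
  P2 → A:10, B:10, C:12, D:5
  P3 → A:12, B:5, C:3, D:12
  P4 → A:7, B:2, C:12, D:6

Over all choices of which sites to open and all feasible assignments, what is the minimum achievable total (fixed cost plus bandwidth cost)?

351

Open {P3, P4}; cheapest assignment that respects the capacities:
  P3 (cap 21, load 13): B, C — cost 9×5 + 4×3 = 57
  P4 (cap 21, load 18): A, D — cost 12×7 + 6×6 = 120
  Shipping 177, fixed 174 → total 351.
  Any other capacity-feasible assignment to {P3, P4} ships for at least 177.
Compare {P2, P4}: its best feasible assignment gives total 381.
Compare {P1, P4}: its best feasible assignment gives total 389.
Every other set of open sites that can feasibly serve all demand totals ≥ 381 even under its best assignment. Minimum: 351.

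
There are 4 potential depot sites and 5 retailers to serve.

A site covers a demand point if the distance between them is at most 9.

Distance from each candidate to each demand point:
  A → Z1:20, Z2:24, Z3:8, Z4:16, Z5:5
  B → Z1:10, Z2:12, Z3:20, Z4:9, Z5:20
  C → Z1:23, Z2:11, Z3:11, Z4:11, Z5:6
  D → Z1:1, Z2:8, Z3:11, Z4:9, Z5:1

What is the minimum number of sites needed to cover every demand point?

2

Coverage sets (demand points within 9 of each site):
  A: {Z3, Z5}
  B: {Z4}
  C: {Z5}
  D: {Z1, Z2, Z4, Z5}
No single site covers all 5 demand points.
But {A, D} covers everything, so the minimum is 2.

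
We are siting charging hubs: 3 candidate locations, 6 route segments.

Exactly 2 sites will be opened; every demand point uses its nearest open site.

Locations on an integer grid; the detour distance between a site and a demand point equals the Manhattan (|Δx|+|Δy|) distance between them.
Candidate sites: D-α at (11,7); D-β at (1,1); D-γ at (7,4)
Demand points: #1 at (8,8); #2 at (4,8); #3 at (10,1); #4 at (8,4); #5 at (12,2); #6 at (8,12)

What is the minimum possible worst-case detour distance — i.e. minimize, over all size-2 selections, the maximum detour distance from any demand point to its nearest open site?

Open {D-α, D-β}.
  Farthest demand point is #2 at detour distance 8 (to D-α); all others are ≤ 8.
With {D-α, D-γ} the worst case is 8.
With {D-β, D-γ} the worst case is 9.
No size-2 selection achieves below 8.

8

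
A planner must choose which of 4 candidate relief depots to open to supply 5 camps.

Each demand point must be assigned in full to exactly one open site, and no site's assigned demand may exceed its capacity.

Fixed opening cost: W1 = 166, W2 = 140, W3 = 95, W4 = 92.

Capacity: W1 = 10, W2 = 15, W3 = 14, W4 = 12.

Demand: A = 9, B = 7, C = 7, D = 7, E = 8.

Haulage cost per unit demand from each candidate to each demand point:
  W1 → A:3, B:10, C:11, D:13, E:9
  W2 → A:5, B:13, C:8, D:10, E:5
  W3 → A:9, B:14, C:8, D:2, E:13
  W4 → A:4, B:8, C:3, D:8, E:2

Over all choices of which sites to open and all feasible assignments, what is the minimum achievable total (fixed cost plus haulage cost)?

Open {W2, W3, W4}; cheapest assignment that respects the capacities:
  W2 (cap 15, load 15): B, E — cost 7×13 + 8×5 = 131
  W3 (cap 14, load 14): C, D — cost 7×8 + 7×2 = 70
  W4 (cap 12, load 9): A — cost 9×4 = 36
  Shipping 237, fixed 327 → total 564.
  Any other capacity-feasible assignment to {W2, W3, W4} ships for at least 237.
Compare {W1, W2, W3}: its best feasible assignment gives total 629.
Compare {W1, W2, W3, W4}: its best feasible assignment gives total 686.
Every other set of open sites that can feasibly serve all demand totals ≥ 629 even under its best assignment. Minimum: 564.

564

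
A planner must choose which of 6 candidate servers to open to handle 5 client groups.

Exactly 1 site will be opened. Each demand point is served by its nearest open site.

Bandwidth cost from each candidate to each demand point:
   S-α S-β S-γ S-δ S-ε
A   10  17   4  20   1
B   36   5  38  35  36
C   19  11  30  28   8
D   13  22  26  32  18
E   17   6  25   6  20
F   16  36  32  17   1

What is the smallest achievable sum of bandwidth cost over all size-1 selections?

Open {A}.
  S-α→A 10, S-β→A 17, S-γ→A 4, S-δ→A 20, S-ε→A 1  ⇒ total 52.
Compare {E}: total 74.
Compare {C}: total 96.
No size-1 selection does better; minimum is 52.

52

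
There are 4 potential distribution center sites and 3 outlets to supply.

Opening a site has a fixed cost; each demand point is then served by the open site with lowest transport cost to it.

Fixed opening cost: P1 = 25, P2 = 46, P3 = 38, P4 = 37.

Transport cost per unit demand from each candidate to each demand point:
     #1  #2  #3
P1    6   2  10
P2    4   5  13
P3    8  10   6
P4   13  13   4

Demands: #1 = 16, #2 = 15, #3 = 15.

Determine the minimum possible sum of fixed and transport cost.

Open {P1, P4}: assign each demand point to its cheapest open site.
  #1→P1 16×6=96, #2→P1 15×2=30, #3→P4 15×4=60
  transport cost 186, fixed 62 → total 248.
Compare {P1, P2, P4}: transport cost 154 + fixed 108 = 262.
Compare {P1, P3}: transport cost 216 + fixed 63 = 279.
Compare {P2, P4}: transport cost 199 + fixed 83 = 282.
All other subsets cost ≥ 262. Minimum total cost: 248.

248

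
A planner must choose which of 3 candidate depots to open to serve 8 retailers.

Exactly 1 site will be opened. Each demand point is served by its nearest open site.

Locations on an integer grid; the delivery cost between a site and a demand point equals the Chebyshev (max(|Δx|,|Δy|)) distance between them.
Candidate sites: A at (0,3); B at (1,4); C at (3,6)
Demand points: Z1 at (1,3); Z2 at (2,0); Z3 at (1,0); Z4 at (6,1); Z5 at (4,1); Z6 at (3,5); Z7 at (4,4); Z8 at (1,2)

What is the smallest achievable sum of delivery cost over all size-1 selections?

Open {B}.
  Z1→B 1, Z2→B 4, Z3→B 4, Z4→B 5, Z5→B 3, Z6→B 2, Z7→B 3, Z8→B 2  ⇒ total 24.
Compare {A}: total 25.
Compare {C}: total 32.

24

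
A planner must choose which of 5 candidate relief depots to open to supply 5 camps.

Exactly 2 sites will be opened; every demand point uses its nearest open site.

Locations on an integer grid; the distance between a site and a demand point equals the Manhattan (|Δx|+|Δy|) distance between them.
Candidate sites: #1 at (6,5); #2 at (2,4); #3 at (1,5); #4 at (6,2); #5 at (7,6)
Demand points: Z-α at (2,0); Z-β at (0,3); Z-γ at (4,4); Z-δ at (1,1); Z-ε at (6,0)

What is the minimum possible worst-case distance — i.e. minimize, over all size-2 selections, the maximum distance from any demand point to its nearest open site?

Open {#2, #4}.
  Farthest demand point is Z-α at distance 4 (to #2); all others are ≤ 4.
With {#1, #2} the worst case is 5.
With {#1, #3} the worst case is 6.
No size-2 selection achieves below 4.

4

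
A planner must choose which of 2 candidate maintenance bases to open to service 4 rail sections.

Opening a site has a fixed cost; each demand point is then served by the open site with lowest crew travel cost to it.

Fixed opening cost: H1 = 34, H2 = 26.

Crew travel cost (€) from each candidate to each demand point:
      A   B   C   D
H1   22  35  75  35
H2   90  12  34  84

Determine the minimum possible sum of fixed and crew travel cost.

163

Open {H1, H2}: assign each demand point to its cheapest open site.
  A→H1 22, B→H2 12, C→H2 34, D→H1 35
  crew travel cost 103, fixed 60 → total 163.
Compare {H1}: crew travel cost 167 + fixed 34 = 201.
Compare {H2}: crew travel cost 220 + fixed 26 = 246.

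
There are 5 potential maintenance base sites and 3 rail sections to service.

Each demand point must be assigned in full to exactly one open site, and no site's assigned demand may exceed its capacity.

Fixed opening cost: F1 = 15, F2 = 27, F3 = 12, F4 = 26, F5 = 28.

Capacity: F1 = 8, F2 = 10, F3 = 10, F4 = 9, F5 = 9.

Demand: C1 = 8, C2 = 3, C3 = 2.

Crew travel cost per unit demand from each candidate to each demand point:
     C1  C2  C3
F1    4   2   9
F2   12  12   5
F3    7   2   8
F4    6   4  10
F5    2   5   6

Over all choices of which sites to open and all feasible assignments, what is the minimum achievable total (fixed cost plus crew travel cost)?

Open {F3, F5}; cheapest assignment that respects the capacities:
  F3 (cap 10, load 5): C2, C3 — cost 3×2 + 2×8 = 22
  F5 (cap 9, load 8): C1 — cost 8×2 = 16
  Shipping 38, fixed 40 → total 78.
  Any other capacity-feasible assignment to {F3, F5} ships for at least 38.
Compare {F1, F3}: its best feasible assignment gives total 81.
Compare {F1, F5}: its best feasible assignment gives total 83.
Every other set of open sites that can feasibly serve all demand totals ≥ 81 even under its best assignment. Minimum: 78.

78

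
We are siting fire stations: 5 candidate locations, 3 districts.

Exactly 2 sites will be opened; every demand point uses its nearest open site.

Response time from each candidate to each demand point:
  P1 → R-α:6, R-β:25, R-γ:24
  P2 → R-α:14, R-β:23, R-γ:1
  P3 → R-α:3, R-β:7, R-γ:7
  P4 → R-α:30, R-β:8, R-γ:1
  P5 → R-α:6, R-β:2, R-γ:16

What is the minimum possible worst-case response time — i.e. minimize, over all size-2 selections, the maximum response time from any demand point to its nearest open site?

Open {P2, P5}.
  Farthest demand point is R-α at response time 6 (to P5); all others are ≤ 6.
With {P4, P5} the worst case is 6.
With {P1, P3} the worst case is 7.
No size-2 selection achieves below 6.

6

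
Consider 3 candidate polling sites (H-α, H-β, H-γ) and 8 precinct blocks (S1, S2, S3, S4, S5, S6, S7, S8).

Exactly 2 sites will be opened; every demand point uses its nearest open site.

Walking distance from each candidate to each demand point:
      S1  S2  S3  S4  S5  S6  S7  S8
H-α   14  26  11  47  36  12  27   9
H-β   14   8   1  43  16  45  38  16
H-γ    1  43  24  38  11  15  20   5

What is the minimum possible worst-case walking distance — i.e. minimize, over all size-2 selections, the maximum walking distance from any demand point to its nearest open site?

38

Open {H-α, H-γ}.
  Farthest demand point is S4 at walking distance 38 (to H-γ); all others are ≤ 38.
With {H-β, H-γ} the worst case is 38.
With {H-α, H-β} the worst case is 43.
No size-2 selection achieves below 38.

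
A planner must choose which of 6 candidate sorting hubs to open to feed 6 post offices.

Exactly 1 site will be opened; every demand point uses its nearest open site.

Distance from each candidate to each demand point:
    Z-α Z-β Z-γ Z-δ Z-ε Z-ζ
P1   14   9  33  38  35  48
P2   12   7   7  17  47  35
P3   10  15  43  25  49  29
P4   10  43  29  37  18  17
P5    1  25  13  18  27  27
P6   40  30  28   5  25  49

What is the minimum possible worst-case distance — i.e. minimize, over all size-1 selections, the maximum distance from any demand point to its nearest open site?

27

Open {P5}.
  Farthest demand point is Z-ε at distance 27 (to P5); all others are ≤ 27.
With {P4} the worst case is 43.
With {P2} the worst case is 47.
No size-1 selection achieves below 27.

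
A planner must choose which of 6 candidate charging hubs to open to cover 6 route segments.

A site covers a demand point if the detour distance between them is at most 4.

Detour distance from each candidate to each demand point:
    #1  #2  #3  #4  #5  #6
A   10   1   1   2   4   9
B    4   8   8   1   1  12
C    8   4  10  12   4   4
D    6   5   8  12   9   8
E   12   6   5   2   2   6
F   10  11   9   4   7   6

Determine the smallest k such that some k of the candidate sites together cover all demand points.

3

Coverage sets (demand points within 4 of each site):
  A: {#2, #3, #4, #5}
  B: {#1, #4, #5}
  C: {#2, #5, #6}
  D: {}
  E: {#4, #5}
  F: {#4}
No 2 sites suffice: every size-2 union leaves at least one demand point uncovered.
But {A, B, C} covers everything, so the minimum is 3.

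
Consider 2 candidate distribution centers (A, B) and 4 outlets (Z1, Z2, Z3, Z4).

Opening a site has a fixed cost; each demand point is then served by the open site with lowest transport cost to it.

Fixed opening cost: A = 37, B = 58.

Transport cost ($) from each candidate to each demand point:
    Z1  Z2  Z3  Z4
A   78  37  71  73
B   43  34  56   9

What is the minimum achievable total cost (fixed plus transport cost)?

Open {B}: assign each demand point to its cheapest open site.
  Z1→B 43, Z2→B 34, Z3→B 56, Z4→B 9
  transport cost 142, fixed 58 → total 200.
Compare {A, B}: transport cost 142 + fixed 95 = 237.
Compare {A}: transport cost 259 + fixed 37 = 296.

200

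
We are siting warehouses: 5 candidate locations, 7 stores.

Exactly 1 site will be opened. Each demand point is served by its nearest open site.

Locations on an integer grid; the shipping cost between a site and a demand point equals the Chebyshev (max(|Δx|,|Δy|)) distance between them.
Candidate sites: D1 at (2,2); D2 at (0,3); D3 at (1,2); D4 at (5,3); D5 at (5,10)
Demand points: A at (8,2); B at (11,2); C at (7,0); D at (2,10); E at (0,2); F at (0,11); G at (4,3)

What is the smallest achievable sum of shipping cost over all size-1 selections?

33

Open {D4}.
  A→D4 3, B→D4 6, C→D4 3, D→D4 7, E→D4 5, F→D4 8, G→D4 1  ⇒ total 33.
Compare {D1}: total 41.
Compare {D3}: total 44.
No size-1 selection does better; minimum is 33.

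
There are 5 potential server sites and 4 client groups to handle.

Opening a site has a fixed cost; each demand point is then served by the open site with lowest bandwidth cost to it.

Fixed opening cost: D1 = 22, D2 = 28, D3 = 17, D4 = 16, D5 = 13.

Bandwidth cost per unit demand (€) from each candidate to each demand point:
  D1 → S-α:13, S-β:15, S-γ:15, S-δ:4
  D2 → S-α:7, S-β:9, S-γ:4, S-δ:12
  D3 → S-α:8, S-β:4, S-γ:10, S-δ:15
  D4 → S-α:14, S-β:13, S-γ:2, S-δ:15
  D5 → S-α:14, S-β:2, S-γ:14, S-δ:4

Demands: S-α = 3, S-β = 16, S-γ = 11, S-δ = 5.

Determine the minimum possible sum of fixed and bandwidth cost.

144

Open {D3, D4, D5}: assign each demand point to its cheapest open site.
  S-α→D3 3×8=24, S-β→D5 16×2=32, S-γ→D4 11×2=22, S-δ→D5 5×4=20
  bandwidth cost 98, fixed 46 → total 144.
Compare {D4, D5}: bandwidth cost 116 + fixed 29 = 145.
Compare {D2, D4, D5}: bandwidth cost 95 + fixed 57 = 152.
Compare {D2, D5}: bandwidth cost 117 + fixed 41 = 158.
All other subsets cost ≥ 145. Minimum total cost: 144.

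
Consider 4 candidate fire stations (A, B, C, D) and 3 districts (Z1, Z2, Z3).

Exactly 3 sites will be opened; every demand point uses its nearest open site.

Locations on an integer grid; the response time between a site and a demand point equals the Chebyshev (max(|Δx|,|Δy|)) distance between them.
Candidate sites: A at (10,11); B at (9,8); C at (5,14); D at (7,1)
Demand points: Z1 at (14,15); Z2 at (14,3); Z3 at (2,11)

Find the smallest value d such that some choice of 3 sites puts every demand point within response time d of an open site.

5

Open {A, B, C}.
  Farthest demand point is Z2 at response time 5 (to B); all others are ≤ 5.
With {A, B, D} the worst case is 7.
With {A, C, D} the worst case is 7.
No size-3 selection achieves below 5.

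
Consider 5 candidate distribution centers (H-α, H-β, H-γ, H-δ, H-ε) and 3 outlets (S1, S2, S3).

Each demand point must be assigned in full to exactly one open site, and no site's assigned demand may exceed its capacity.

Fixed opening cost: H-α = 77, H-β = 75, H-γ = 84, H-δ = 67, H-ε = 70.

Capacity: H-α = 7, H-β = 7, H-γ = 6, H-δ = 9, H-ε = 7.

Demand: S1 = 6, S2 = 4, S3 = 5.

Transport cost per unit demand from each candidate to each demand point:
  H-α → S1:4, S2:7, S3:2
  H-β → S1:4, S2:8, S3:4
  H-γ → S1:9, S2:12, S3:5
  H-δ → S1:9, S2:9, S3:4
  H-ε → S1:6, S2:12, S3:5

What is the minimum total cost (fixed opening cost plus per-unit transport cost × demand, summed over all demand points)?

222

Open {H-β, H-δ}; cheapest assignment that respects the capacities:
  H-β (cap 7, load 6): S1 — cost 6×4 = 24
  H-δ (cap 9, load 9): S2, S3 — cost 4×9 + 5×4 = 56
  Shipping 80, fixed 142 → total 222.
  Any other capacity-feasible assignment to {H-β, H-δ} ships for at least 80.
Compare {H-α, H-δ}: its best feasible assignment gives total 224.
Compare {H-δ, H-ε}: its best feasible assignment gives total 229.
Every other set of open sites that can feasibly serve all demand totals ≥ 224 even under its best assignment. Minimum: 222.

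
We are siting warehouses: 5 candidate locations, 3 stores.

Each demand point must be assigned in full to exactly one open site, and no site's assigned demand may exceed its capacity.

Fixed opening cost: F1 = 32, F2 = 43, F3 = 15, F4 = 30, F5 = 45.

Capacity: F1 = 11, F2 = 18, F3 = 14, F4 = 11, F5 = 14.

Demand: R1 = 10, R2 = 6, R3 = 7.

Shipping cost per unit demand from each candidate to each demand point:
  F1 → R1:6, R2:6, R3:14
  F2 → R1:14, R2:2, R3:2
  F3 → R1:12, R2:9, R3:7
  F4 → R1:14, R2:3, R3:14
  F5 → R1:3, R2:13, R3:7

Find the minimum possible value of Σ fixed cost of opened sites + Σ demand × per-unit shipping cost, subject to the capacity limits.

144

Open {F2, F5}; cheapest assignment that respects the capacities:
  F2 (cap 18, load 13): R2, R3 — cost 6×2 + 7×2 = 26
  F5 (cap 14, load 10): R1 — cost 10×3 = 30
  Shipping 56, fixed 88 → total 144.
  Any other capacity-feasible assignment to {F2, F5} ships for at least 56.
Compare {F2, F3, F5}: its best feasible assignment gives total 159.
Compare {F1, F2}: its best feasible assignment gives total 161.
Every other set of open sites that can feasibly serve all demand totals ≥ 159 even under its best assignment. Minimum: 144.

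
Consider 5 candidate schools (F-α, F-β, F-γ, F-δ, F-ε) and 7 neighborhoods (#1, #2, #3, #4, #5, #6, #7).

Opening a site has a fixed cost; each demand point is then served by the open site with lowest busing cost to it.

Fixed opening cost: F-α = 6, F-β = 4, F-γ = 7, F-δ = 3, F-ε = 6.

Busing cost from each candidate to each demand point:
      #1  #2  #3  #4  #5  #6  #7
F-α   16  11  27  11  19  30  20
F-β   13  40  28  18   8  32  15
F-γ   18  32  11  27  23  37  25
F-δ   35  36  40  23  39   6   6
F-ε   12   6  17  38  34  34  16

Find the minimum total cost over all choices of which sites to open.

85

Open {F-α, F-β, F-δ, F-ε}: assign each demand point to its cheapest open site.
  #1→F-ε 12, #2→F-ε 6, #3→F-ε 17, #4→F-α 11, #5→F-β 8, #6→F-δ 6, #7→F-δ 6
  busing cost 66, fixed 19 → total 85.
Compare {F-β, F-δ, F-ε}: busing cost 73 + fixed 13 = 86.
Compare {F-α, F-β, F-γ, F-δ}: busing cost 66 + fixed 20 = 86.
Compare {F-α, F-β, F-γ, F-δ, F-ε}: busing cost 60 + fixed 26 = 86.
All other subsets cost ≥ 86. Minimum total cost: 85.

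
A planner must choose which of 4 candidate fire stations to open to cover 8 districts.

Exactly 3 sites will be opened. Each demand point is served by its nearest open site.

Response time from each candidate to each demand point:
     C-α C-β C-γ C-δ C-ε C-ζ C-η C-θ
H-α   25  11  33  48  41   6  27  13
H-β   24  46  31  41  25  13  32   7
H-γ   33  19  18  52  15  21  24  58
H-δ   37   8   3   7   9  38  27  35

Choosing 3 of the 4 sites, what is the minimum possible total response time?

Open {H-α, H-β, H-δ}.
  C-α→H-β 24, C-β→H-δ 8, C-γ→H-δ 3, C-δ→H-δ 7, C-ε→H-δ 9, C-ζ→H-α 6, C-η→H-α 27, C-θ→H-β 7  ⇒ total 91.
Compare {H-α, H-γ, H-δ}: total 95.
Compare {H-β, H-γ, H-δ}: total 95.
No size-3 selection does better; minimum is 91.

91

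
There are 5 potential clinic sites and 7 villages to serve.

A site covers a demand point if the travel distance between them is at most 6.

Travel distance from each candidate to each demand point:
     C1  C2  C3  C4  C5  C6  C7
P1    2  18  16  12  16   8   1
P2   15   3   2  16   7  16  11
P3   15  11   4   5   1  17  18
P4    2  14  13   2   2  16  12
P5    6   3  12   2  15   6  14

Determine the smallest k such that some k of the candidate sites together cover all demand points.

3

Coverage sets (demand points within 6 of each site):
  P1: {C1, C7}
  P2: {C2, C3}
  P3: {C3, C4, C5}
  P4: {C1, C4, C5}
  P5: {C1, C2, C4, C6}
No 2 sites suffice: every size-2 union leaves at least one demand point uncovered.
But {P1, P3, P5} covers everything, so the minimum is 3.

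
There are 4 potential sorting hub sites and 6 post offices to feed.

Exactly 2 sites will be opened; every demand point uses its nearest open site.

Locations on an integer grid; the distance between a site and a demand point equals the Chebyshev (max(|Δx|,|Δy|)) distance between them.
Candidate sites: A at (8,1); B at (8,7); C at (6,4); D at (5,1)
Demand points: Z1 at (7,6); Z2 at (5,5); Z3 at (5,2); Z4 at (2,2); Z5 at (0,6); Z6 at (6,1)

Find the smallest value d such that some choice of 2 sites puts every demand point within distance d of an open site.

Open {A, D}.
  Farthest demand point is Z1 at distance 5 (to A); all others are ≤ 5.
With {B, D} the worst case is 5.
With {C, D} the worst case is 5.
No size-2 selection achieves below 5.

5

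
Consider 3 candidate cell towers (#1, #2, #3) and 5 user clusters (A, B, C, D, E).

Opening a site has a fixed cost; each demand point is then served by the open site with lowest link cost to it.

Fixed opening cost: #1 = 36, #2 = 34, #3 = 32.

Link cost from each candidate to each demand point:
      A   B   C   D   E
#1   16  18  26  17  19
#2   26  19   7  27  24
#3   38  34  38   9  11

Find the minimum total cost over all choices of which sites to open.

132

Open {#1}: assign each demand point to its cheapest open site.
  A→#1 16, B→#1 18, C→#1 26, D→#1 17, E→#1 19
  link cost 96, fixed 36 → total 132.
Compare {#2}: link cost 103 + fixed 34 = 137.
Compare {#2, #3}: link cost 72 + fixed 66 = 138.
Compare {#1, #2}: link cost 77 + fixed 70 = 147.
All other subsets cost ≥ 137. Minimum total cost: 132.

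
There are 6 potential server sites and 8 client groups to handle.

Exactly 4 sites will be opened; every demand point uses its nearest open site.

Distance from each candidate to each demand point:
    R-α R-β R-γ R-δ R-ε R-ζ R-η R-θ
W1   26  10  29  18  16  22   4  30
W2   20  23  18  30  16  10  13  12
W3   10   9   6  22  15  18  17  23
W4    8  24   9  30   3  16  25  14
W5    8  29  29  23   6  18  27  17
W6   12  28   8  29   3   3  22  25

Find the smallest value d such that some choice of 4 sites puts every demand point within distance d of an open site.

18

Open {W1, W2, W3, W4}.
  Farthest demand point is R-δ at distance 18 (to W1); all others are ≤ 18.
With {W1, W2, W3, W5} the worst case is 18.
With {W1, W2, W3, W6} the worst case is 18.
No size-4 selection achieves below 18.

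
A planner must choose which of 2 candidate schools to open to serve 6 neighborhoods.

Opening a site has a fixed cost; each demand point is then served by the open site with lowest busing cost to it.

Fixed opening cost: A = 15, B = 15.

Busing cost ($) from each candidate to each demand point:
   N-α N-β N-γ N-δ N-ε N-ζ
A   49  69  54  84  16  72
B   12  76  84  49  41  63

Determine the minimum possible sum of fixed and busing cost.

Open {A, B}: assign each demand point to its cheapest open site.
  N-α→B 12, N-β→A 69, N-γ→A 54, N-δ→B 49, N-ε→A 16, N-ζ→B 63
  busing cost 263, fixed 30 → total 293.
Compare {B}: busing cost 325 + fixed 15 = 340.
Compare {A}: busing cost 344 + fixed 15 = 359.

293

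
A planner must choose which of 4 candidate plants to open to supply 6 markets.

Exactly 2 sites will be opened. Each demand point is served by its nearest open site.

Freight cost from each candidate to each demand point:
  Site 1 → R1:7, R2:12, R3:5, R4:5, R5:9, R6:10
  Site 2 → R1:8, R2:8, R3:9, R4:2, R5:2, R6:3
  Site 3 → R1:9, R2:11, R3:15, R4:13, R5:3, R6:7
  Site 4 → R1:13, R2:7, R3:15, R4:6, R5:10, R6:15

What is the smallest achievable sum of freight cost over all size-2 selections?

27

Open {Site 1, Site 2}.
  R1→Site 1 7, R2→Site 2 8, R3→Site 1 5, R4→Site 2 2, R5→Site 2 2, R6→Site 2 3  ⇒ total 27.
Compare {Site 2, Site 4}: total 31.
Compare {Site 2, Site 3}: total 32.
No size-2 selection does better; minimum is 27.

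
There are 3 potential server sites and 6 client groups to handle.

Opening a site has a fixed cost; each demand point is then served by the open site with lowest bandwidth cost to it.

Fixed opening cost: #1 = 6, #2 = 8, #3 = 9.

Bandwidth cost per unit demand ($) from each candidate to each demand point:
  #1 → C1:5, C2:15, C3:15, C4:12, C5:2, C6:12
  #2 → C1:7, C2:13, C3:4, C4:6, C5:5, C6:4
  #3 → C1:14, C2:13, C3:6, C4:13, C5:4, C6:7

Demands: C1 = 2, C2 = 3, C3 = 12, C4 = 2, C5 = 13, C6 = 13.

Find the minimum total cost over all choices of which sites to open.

Open {#1, #2}: assign each demand point to its cheapest open site.
  C1→#1 2×5=10, C2→#2 3×13=39, C3→#2 12×4=48, C4→#2 2×6=12, C5→#1 13×2=26, C6→#2 13×4=52
  bandwidth cost 187, fixed 14 → total 201.
Compare {#1, #2, #3}: bandwidth cost 187 + fixed 23 = 210.
Compare {#2, #3}: bandwidth cost 217 + fixed 17 = 234.
Compare {#2}: bandwidth cost 230 + fixed 8 = 238.
All other subsets cost ≥ 210. Minimum total cost: 201.

201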